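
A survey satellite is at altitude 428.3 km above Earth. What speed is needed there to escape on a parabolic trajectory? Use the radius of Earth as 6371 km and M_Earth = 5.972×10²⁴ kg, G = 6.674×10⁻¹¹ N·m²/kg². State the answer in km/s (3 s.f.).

v_esc ≈ 10.8 km/s

μ = GM = 6.674×10⁻¹¹ × 5.972×10²⁴ = 3.986×10¹⁴ m³/s².
r = 6371 + 428.3 = 6799.3 km = 6.7993×10⁶ m.
Escape speed v_esc = √(2μ/r) = √(2 × 3.986×10¹⁴ / 6.799×10⁶) = √(1.172×10⁸) = 10830 m/s.
= 10.83 km/s.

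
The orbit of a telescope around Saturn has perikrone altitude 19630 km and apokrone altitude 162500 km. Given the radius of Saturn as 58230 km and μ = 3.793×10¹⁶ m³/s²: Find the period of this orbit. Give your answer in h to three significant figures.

r_p = 58230 + 19630 = 77860 km = 7.7860×10⁷ m.
r_a = 58230 + 162500 = 220730 km = 2.2073×10⁸ m.
Semi-major axis a = (r_p + r_a)/2 = (77860 + 2.2073×10⁵)/2 = 1.4930×10⁵ km = 1.493×10⁸ m.
By Kepler's third law T = 2π√(a³/μ) = 2π × 9.366×10³ = 5.885×10⁴ s.
= 16.35 h.

T ≈ 16.3 h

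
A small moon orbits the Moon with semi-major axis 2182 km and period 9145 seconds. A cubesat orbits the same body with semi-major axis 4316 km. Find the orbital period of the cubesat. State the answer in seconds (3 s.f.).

T₂ ≈ 25400 seconds

Kepler's third law: T² ∝ a³, so T₂ = T₁ (a₂/a₁)^(3/2).
a₂/a₁ = 1.978, (a₂/a₁)^(3/2) = 2.782.
T₂ = 9145 × 2.782 = 25440 seconds.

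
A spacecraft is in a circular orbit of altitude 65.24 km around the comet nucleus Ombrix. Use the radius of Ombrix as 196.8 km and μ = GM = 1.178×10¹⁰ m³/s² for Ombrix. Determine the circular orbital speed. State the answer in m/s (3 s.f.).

v ≈ 212 m/s

r = 196.8 + 65.24 = 262.04 km = 2.6204×10⁵ m.
For a circular orbit v = √(μ/r) = √(1.178×10¹⁰ / 2.620×10⁵) = √(4.495×10⁴) = 212.0 m/s.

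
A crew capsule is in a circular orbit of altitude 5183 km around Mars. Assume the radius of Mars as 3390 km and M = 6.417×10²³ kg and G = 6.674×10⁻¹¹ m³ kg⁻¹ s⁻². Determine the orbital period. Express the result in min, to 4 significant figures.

T ≈ 401.7 min

μ = GM = 6.674×10⁻¹¹ × 6.417×10²³ = 4.283×10¹³ m³/s².
r = 3390 + 5183 = 8573.0 km = 8.5730×10⁶ m.
Kepler's third law: T = 2π√(r³/μ) = 2π√((8.573×10⁶)³ / 4.283×10¹³).
r³/μ = 1.471×10⁷ s², so T = 2π × 3.836×10³ = 2.410×10⁴ s.
Converting: 2.410×10⁴ s ÷ 60.00 = 401.7 min.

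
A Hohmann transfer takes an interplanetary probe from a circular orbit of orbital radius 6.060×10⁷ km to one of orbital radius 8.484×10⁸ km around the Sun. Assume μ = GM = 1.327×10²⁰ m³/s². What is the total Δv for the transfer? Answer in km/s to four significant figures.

r₁ = 6.060×10⁷ km = 6.060×10¹⁰ m.
r₂ = 8.484×10⁸ km = 8.484×10¹¹ m.
Transfer ellipse a_t = (r₁ + r₂)/2 = 4.545×10¹¹ m.
At r₁: circular v_c1 = √(μ/r₁) = 46790 m/s; transfer-perihelion v_p = √[μ(2/r₁ − 1/a_t)] = 63930 m/s.
Δv₁ = v_p − v_c1 = 17140 m/s.
At r₂: circular v_c2 = √(μ/r₂) = 12510 m/s; transfer-aphelion v_a = √[μ(2/r₂ − 1/a_t)] = 4567 m/s.
Δv₂ = v_c2 − v_a = 7940 m/s.
Total Δv = Δv₁ + Δv₂ = 25080 m/s = 25.08 km/s.

Δv_total ≈ 25.08 km/s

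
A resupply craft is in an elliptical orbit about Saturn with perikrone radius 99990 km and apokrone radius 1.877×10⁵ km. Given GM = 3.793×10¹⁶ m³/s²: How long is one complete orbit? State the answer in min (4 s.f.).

Semi-major axis a = (r_p + r_a)/2 = (99990 + 1.8770×10⁵)/2 = 1.4384×10⁵ km = 1.438×10⁸ m.
By Kepler's third law T = 2π√(a³/μ) = 2π × 8.858×10³ = 5.566×10⁴ s.
= 927.6 min.

T ≈ 927.6 min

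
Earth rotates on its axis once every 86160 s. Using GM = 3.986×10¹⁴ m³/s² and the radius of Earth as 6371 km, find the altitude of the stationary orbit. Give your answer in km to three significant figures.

h_sync ≈ 35800 km

A synchronous orbit has period T, so by Kepler's third law a = (μT²/4π²)^(1/3).
μT²/4π² = 3.986×10¹⁴ × (8.616×10⁴)² / 39.48 = 7.495×10²² m³.
a = 4.216×10⁷ m = 42163 km.
Altitude h = a − R = 42163 − 6371 = 35792 km.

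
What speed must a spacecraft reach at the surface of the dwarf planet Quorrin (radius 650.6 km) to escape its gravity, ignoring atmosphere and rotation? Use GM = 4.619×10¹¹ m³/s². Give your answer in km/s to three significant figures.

r = R = 6.506×10⁵ m.
Escape speed v_esc = √(2μ/r) = √(2 × 4.619×10¹¹ / 6.506×10⁵) = √(1.420×10⁶) = 1192 m/s.
= 1.192 km/s.

v_esc ≈ 1.19 km/s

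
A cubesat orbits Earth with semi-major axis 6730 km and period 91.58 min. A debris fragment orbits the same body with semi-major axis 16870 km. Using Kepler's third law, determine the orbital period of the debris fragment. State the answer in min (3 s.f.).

T₂ ≈ 363 min

Kepler's third law: T² ∝ a³, so T₂ = T₁ (a₂/a₁)^(3/2).
a₂/a₁ = 2.507, (a₂/a₁)^(3/2) = 3.969.
T₂ = 91.58 × 3.969 = 363.5 min.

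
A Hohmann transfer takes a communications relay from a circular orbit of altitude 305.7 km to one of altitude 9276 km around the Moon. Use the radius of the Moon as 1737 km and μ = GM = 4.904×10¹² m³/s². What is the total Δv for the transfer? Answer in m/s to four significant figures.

r₁ = 1737 + 305.7 = 2042.7 km = 2.0427×10⁶ m.
r₂ = 1737 + 9276 = 11013 km = 1.1013×10⁷ m.
Transfer ellipse a_t = (r₁ + r₂)/2 = 6.528×10⁶ m.
At r₁: circular v_c1 = √(μ/r₁) = 1549 m/s; transfer-perilune v_p = √[μ(2/r₁ − 1/a_t)] = 2013 m/s.
Δv₁ = v_p − v_c1 = 463.1 m/s.
At r₂: circular v_c2 = √(μ/r₂) = 667.3 m/s; transfer-apolune v_a = √[μ(2/r₂ − 1/a_t)] = 373.3 m/s.
Δv₂ = v_c2 − v_a = 294.0 m/s.
Total Δv = Δv₁ + Δv₂ = 757.1 m/s.

Δv_total ≈ 757.1 m/s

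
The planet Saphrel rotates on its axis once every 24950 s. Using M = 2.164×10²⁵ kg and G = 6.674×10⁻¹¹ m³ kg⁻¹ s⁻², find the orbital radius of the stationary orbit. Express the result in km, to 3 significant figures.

μ = GM = 6.674×10⁻¹¹ × 2.164×10²⁵ = 1.444×10¹⁵ m³/s².
A synchronous orbit has period T, so by Kepler's third law a = (μT²/4π²)^(1/3).
μT²/4π² = 1.444×10¹⁵ × (2.495×10⁴)² / 39.48 = 2.277×10²² m³.
a = 2.834×10⁷ m = 28345 km.

r_sync ≈ 28300 km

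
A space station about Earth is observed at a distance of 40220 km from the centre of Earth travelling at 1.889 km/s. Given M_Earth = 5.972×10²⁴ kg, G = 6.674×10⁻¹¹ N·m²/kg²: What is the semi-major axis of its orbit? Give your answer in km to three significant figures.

a ≈ 24500 km

μ = GM = 6.674×10⁻¹¹ × 5.972×10²⁴ = 3.986×10¹⁴ m³/s².
r = 4.022×10⁷ m.
Specific orbital energy ε = v²/2 − μ/r = (1889)²/2 − 3.986×10¹⁴/4.022×10⁷ = -8.126×10⁶ J/kg.
Since ε = −μ/(2a), a = −μ/(2ε) = 2.453×10⁷ m = 24526 km.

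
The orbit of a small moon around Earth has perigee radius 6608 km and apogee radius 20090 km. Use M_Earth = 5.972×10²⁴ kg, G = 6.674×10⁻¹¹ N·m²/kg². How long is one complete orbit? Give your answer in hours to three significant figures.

μ = GM = 6.674×10⁻¹¹ × 5.972×10²⁴ = 3.986×10¹⁴ m³/s².
Semi-major axis a = (r_p + r_a)/2 = (6608.0 + 20090)/2 = 13349 km = 1.335×10⁷ m.
By Kepler's third law T = 2π√(a³/μ) = 2π × 2.443×10³ = 1.535×10⁴ s.
= 4.264 hours.

T ≈ 4.26 hours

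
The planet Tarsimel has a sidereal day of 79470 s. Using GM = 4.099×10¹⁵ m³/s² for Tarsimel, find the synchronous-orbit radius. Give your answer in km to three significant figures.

A synchronous orbit has period T, so by Kepler's third law a = (μT²/4π²)^(1/3).
μT²/4π² = 4.099×10¹⁵ × (7.947×10⁴)² / 39.48 = 6.557×10²³ m³.
a = 8.688×10⁷ m = 86878 km.

r_sync ≈ 86900 km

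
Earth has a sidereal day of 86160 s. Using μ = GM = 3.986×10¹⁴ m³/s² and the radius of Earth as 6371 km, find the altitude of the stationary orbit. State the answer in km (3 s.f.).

h_sync ≈ 35800 km

A synchronous orbit has period T, so by Kepler's third law a = (μT²/4π²)^(1/3).
μT²/4π² = 3.986×10¹⁴ × (8.616×10⁴)² / 39.48 = 7.495×10²² m³.
a = 4.216×10⁷ m = 42163 km.
Altitude h = a − R = 42163 − 6371 = 35792 km.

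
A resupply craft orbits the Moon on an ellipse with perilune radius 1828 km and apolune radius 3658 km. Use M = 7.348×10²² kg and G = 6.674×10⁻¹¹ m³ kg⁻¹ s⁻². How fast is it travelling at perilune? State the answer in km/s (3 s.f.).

v ≈ 1.89 km/s

μ = GM = 6.674×10⁻¹¹ × 7.348×10²² = 4.904×10¹² m³/s².
Semi-major axis a = (r_p + r_a)/2 = 2743.0 km = 2.743×10⁶ m.
Vis-viva: v² = μ(2/r − 1/a) = 4.904×10¹² × (1.094×10⁻⁶ − 3.646×10⁻⁷) = 3.578×10⁶ m²/s².
v = 1891 m/s = 1.891 km/s.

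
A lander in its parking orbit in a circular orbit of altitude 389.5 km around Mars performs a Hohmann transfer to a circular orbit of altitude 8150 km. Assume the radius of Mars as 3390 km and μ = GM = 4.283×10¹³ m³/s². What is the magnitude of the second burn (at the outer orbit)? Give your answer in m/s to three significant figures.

r₁ = 3390 + 389.5 = 3779.5 km = 3.7795×10⁶ m.
r₂ = 3390 + 8150 = 11540 km = 1.1540×10⁷ m.
Transfer ellipse a_t = (r₁ + r₂)/2 = 7.660×10⁶ m.
At r₁: circular v_c1 = √(μ/r₁) = 3366 m/s; transfer-periapsis v_p = √[μ(2/r₁ − 1/a_t)] = 4132 m/s.
At r₂: circular v_c2 = √(μ/r₂) = 1927 m/s; transfer-apoapsis v_a = √[μ(2/r₂ − 1/a_t)] = 1353 m/s.
Δv₂ = v_c2 − v_a = 573.3 m/s.

Δv ≈ 573 m/s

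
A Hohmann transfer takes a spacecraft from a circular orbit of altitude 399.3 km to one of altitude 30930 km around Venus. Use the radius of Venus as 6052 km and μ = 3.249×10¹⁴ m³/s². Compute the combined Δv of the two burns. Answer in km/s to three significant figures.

r₁ = 6052 + 399.3 = 6451.3 km = 6.4513×10⁶ m.
r₂ = 6052 + 30930 = 36982 km = 3.6982×10⁷ m.
Transfer ellipse a_t = (r₁ + r₂)/2 = 2.172×10⁷ m.
At r₁: circular v_c1 = √(μ/r₁) = 7097 m/s; transfer-periapsis v_p = √[μ(2/r₁ − 1/a_t)] = 9261 m/s.
Δv₁ = v_p − v_c1 = 2164 m/s.
At r₂: circular v_c2 = √(μ/r₂) = 2964 m/s; transfer-apoapsis v_a = √[μ(2/r₂ − 1/a_t)] = 1615 m/s.
Δv₂ = v_c2 − v_a = 1349 m/s.
Total Δv = Δv₁ + Δv₂ = 3513 m/s = 3.513 km/s.

Δv_total ≈ 3.51 km/s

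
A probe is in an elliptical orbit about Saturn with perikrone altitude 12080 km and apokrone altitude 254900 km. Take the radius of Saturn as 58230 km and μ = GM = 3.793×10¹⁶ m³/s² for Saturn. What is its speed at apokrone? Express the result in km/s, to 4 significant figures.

v ≈ 6.665 km/s

r_p = 58230 + 12080 = 70310 km = 7.0310×10⁷ m.
r_a = 58230 + 254900 = 313130 km = 3.1313×10⁸ m.
Semi-major axis a = (r_p + r_a)/2 = 1.9172×10⁵ km = 1.917×10⁸ m.
Vis-viva: v² = μ(2/r − 1/a) = 3.793×10¹⁶ × (6.387×10⁻⁹ − 5.216×10⁻⁹) = 4.442×10⁷ m²/s².
v = 6665 m/s = 6.665 km/s.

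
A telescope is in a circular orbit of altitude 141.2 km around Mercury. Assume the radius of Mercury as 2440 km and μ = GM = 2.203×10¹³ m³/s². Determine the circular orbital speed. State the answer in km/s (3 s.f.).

r = 2440 + 141.2 = 2581.2 km = 2.5812×10⁶ m.
For a circular orbit v = √(μ/r) = √(2.203×10¹³ / 2.581×10⁶) = √(8.535×10⁶) = 2921 m/s.
That is 2.921 km/s.

v ≈ 2.92 km/s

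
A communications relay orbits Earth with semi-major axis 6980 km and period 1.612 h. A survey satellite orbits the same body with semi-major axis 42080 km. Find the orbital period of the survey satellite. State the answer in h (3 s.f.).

T₂ ≈ 23.9 h

Kepler's third law: T² ∝ a³, so T₂ = T₁ (a₂/a₁)^(3/2).
a₂/a₁ = 6.029, (a₂/a₁)^(3/2) = 14.80.
T₂ = 1.612 × 14.80 = 23.86 h.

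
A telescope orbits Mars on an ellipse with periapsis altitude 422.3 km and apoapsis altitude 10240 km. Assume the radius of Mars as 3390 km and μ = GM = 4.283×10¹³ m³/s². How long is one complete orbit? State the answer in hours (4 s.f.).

T ≈ 6.869 hours

r_p = 3390 + 422.3 = 3812.3 km = 3.8123×10⁶ m.
r_a = 3390 + 10240 = 13630 km = 1.3630×10⁷ m.
Semi-major axis a = (r_p + r_a)/2 = (3812.3 + 13630)/2 = 8721.1 km = 8.721×10⁶ m.
By Kepler's third law T = 2π√(a³/μ) = 2π × 3.935×10³ = 2.473×10⁴ s.
= 6.869 hours.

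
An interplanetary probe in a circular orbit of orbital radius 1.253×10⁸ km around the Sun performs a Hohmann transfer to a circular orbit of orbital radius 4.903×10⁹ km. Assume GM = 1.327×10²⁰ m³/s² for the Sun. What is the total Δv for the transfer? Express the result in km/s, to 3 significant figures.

Δv_total ≈ 16.9 km/s

r₁ = 1.253×10⁸ km = 1.253×10¹¹ m.
r₂ = 4.903×10⁹ km = 4.903×10¹² m.
Transfer ellipse a_t = (r₁ + r₂)/2 = 2.514×10¹² m.
At r₁: circular v_c1 = √(μ/r₁) = 32540 m/s; transfer-perihelion v_p = √[μ(2/r₁ − 1/a_t)] = 45450 m/s.
Δv₁ = v_p − v_c1 = 12900 m/s.
At r₂: circular v_c2 = √(μ/r₂) = 5202 m/s; transfer-aphelion v_a = √[μ(2/r₂ − 1/a_t)] = 1161 m/s.
Δv₂ = v_c2 − v_a = 4041 m/s.
Total Δv = Δv₁ + Δv₂ = 16940 m/s = 16.94 km/s.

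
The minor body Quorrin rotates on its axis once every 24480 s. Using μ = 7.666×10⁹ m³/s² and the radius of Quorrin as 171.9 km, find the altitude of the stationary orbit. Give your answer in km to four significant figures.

h_sync ≈ 316.3 km

A synchronous orbit has period T, so by Kepler's third law a = (μT²/4π²)^(1/3).
μT²/4π² = 7.666×10⁹ × (2.448×10⁴)² / 39.48 = 1.164×10¹⁷ m³.
a = 4.882×10⁵ m = 488.21 km.
Altitude h = a − R = 488.21 − 171.9 = 316.31 km.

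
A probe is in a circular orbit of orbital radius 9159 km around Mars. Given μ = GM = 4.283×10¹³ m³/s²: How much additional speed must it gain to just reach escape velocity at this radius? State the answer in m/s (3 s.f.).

r = 9159 km = 9.159×10⁶ m.
Circular speed v_c = √(μ/r) = 2162 m/s.
Escape speed v_esc = √(2μ/r) = √2 × v_c = 3058 m/s.
Δv = v_esc − v_c = 895.7 m/s.

Δv ≈ 896 m/s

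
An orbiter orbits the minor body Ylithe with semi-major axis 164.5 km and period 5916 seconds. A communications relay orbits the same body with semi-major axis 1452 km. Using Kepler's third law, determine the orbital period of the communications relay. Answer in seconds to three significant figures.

T₂ ≈ 1.55×10⁵ seconds

Kepler's third law: T² ∝ a³, so T₂ = T₁ (a₂/a₁)^(3/2).
a₂/a₁ = 8.827, (a₂/a₁)^(3/2) = 26.22.
T₂ = 5916 × 26.22 = 1.551×10⁵ seconds.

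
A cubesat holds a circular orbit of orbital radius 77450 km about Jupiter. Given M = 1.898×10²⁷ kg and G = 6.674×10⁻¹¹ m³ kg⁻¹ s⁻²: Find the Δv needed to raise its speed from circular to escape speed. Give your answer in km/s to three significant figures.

μ = GM = 6.674×10⁻¹¹ × 1.898×10²⁷ = 1.267×10¹⁷ m³/s².
r = 77450 km = 7.745×10⁷ m.
Circular speed v_c = √(μ/r) = 40440 m/s.
Escape speed v_esc = √(2μ/r) = √2 × v_c = 57190 m/s.
Δv = v_esc − v_c = 16750 m/s = 16.75 km/s.

Δv ≈ 16.8 km/s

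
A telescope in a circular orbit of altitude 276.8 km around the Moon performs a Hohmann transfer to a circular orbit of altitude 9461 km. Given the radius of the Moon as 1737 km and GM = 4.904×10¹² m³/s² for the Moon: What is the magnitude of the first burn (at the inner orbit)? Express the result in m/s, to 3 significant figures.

r₁ = 1737 + 276.8 = 2013.8 km = 2.0138×10⁶ m.
r₂ = 1737 + 9461 = 11198 km = 1.1198×10⁷ m.
Transfer ellipse a_t = (r₁ + r₂)/2 = 6.606×10⁶ m.
At r₁: circular v_c1 = √(μ/r₁) = 1561 m/s; transfer-perilune v_p = √[μ(2/r₁ − 1/a_t)] = 2032 m/s.
Δv₁ = v_p − v_c1 = 471.2 m/s.

Δv ≈ 471 m/s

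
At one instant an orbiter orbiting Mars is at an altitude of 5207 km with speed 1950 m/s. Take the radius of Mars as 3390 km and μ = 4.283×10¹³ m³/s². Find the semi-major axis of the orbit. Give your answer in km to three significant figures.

a ≈ 6950 km

r = 3390 + 5207 = 8597.0 km = 8.597×10⁶ m.
Specific orbital energy ε = v²/2 − μ/r = (1950)²/2 − 4.283×10¹³/8.597×10⁶ = -3.081×10⁶ J/kg.
Since ε = −μ/(2a), a = −μ/(2ε) = 6.951×10⁶ m = 6951.3 km.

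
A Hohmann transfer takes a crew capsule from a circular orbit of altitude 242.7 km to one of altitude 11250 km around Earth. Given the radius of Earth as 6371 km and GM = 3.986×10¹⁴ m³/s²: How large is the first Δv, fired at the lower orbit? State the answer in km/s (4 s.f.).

r₁ = 6371 + 242.7 = 6613.7 km = 6.6137×10⁶ m.
r₂ = 6371 + 11250 = 17621 km = 1.7621×10⁷ m.
Transfer ellipse a_t = (r₁ + r₂)/2 = 1.212×10⁷ m.
At r₁: circular v_c1 = √(μ/r₁) = 7763 m/s; transfer-perigee v_p = √[μ(2/r₁ − 1/a_t)] = 9362 m/s.
Δv₁ = v_p − v_c1 = 1598 m/s.
= 1.598 km/s.

Δv ≈ 1.598 km/s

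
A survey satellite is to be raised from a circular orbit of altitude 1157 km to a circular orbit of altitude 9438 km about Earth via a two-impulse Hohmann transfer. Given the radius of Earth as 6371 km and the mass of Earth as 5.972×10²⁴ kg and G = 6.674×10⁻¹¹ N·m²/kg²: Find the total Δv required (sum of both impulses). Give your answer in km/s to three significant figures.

Δv_total ≈ 2.18 km/s

μ = GM = 6.674×10⁻¹¹ × 5.972×10²⁴ = 3.986×10¹⁴ m³/s².
r₁ = 6371 + 1157 = 7528.0 km = 7.5280×10⁶ m.
r₂ = 6371 + 9438 = 15809 km = 1.5809×10⁷ m.
Transfer ellipse a_t = (r₁ + r₂)/2 = 1.167×10⁷ m.
At r₁: circular v_c1 = √(μ/r₁) = 7276 m/s; transfer-perigee v_p = √[μ(2/r₁ − 1/a_t)] = 8470 m/s.
Δv₁ = v_p − v_c1 = 1193 m/s.
At r₂: circular v_c2 = √(μ/r₂) = 5021 m/s; transfer-apogee v_a = √[μ(2/r₂ − 1/a_t)] = 4033 m/s.
Δv₂ = v_c2 − v_a = 988.1 m/s.
Total Δv = Δv₁ + Δv₂ = 2181 m/s = 2.181 km/s.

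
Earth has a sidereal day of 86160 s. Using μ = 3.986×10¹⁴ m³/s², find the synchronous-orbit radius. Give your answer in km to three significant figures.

A synchronous orbit has period T, so by Kepler's third law a = (μT²/4π²)^(1/3).
μT²/4π² = 3.986×10¹⁴ × (8.616×10⁴)² / 39.48 = 7.495×10²² m³.
a = 4.216×10⁷ m = 42163 km.

r_sync ≈ 42200 km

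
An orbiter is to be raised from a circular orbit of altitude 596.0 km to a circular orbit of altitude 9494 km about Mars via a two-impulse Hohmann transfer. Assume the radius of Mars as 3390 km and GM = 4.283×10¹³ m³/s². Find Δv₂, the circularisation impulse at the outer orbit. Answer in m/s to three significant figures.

Δv ≈ 570 m/s

r₁ = 3390 + 596.0 = 3986.0 km = 3.9860×10⁶ m.
r₂ = 3390 + 9494 = 12884 km = 1.2884×10⁷ m.
Transfer ellipse a_t = (r₁ + r₂)/2 = 8.435×10⁶ m.
At r₁: circular v_c1 = √(μ/r₁) = 3278 m/s; transfer-periapsis v_p = √[μ(2/r₁ − 1/a_t)] = 4051 m/s.
At r₂: circular v_c2 = √(μ/r₂) = 1823 m/s; transfer-apoapsis v_a = √[μ(2/r₂ − 1/a_t)] = 1253 m/s.
Δv₂ = v_c2 − v_a = 569.9 m/s.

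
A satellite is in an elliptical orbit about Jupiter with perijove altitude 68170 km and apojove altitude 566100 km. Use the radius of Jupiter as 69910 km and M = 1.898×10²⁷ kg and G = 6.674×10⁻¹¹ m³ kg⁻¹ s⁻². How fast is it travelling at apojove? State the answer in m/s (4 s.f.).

v ≈ 8429 m/s

μ = GM = 6.674×10⁻¹¹ × 1.898×10²⁷ = 1.267×10¹⁷ m³/s².
r_p = 69910 + 68170 = 138080 km = 1.3808×10⁸ m.
r_a = 69910 + 566100 = 636010 km = 6.3601×10⁸ m.
Semi-major axis a = (r_p + r_a)/2 = 3.8704×10⁵ km = 3.870×10⁸ m.
Vis-viva: v² = μ(2/r − 1/a) = 1.267×10¹⁷ × (3.145×10⁻⁹ − 2.584×10⁻⁹) = 7.105×10⁷ m²/s².
v = 8429 m/s.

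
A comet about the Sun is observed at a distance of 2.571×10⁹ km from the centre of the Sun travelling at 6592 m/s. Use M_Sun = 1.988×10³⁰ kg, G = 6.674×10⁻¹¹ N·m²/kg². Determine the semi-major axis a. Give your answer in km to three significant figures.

a ≈ 2.22×10⁹ km

μ = GM = 6.674×10⁻¹¹ × 1.988×10³⁰ = 1.327×10²⁰ m³/s².
r = 2.571×10¹² m.
Vis-viva rearranged: 1/a = 2/r − v²/μ = 7.779×10⁻¹³ − 3.275×10⁻¹³ = 4.504×10⁻¹³ m⁻¹.
a = 2.220×10¹² m = 2.2203×10⁹ km.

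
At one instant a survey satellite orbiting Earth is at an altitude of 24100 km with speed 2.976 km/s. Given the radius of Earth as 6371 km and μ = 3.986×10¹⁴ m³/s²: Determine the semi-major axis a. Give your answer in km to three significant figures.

a ≈ 23000 km

r = 6371 + 24100 = 30471 km = 3.047×10⁷ m.
Vis-viva rearranged: 1/a = 2/r − v²/μ = 6.564×10⁻⁸ − 2.222×10⁻⁸ = 4.342×10⁻⁸ m⁻¹.
a = 2.303×10⁷ m = 23032 km.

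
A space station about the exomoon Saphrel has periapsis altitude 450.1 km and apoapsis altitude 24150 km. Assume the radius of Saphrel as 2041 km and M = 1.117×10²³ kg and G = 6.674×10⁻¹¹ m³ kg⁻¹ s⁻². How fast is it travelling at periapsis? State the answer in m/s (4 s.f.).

v ≈ 2338 m/s

μ = GM = 6.674×10⁻¹¹ × 1.117×10²³ = 7.455×10¹² m³/s².
r_p = 2041 + 450.1 = 2491.1 km = 2.4911×10⁶ m.
r_a = 2041 + 24150 = 26191 km = 2.6191×10⁷ m.
Semi-major axis a = (r_p + r_a)/2 = 14341 km = 1.434×10⁷ m.
Vis-viva: v² = μ(2/r − 1/a) = 7.455×10¹² × (8.029×10⁻⁷ − 6.973×10⁻⁸) = 5.465×10⁶ m²/s².
v = 2338 m/s.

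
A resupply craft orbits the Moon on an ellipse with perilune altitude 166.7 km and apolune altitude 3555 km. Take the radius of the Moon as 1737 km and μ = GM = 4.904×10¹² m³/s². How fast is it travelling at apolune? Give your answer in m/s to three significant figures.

r_p = 1737 + 166.7 = 1903.7 km = 1.9037×10⁶ m.
r_a = 1737 + 3555 = 5292.0 km = 5.2920×10⁶ m.
Semi-major axis a = (r_p + r_a)/2 = 3597.8 km = 3.598×10⁶ m.
Vis-viva: v² = μ(2/r − 1/a) = 4.904×10¹² × (3.779×10⁻⁷ − 2.779×10⁻⁷) = 4.903×10⁵ m²/s².
v = 700.2 m/s.

v ≈ 700 m/s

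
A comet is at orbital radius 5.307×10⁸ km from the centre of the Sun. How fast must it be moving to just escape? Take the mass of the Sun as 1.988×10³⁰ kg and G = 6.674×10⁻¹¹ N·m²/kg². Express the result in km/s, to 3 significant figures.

μ = GM = 6.674×10⁻¹¹ × 1.988×10³⁰ = 1.327×10²⁰ m³/s².
r = 5.307×10⁸ km = 5.307×10¹¹ m.
Escape speed v_esc = √(2μ/r) = √(2 × 1.327×10²⁰ / 5.307×10¹¹) = √(5.000×10⁸) = 22360 m/s.
= 22.36 km/s.

v_esc ≈ 22.4 km/s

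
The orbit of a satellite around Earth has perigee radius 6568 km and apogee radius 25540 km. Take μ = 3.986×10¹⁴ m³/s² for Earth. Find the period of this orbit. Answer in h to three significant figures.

T ≈ 5.62 h

Semi-major axis a = (r_p + r_a)/2 = (6568.0 + 25540)/2 = 16054 km = 1.605×10⁷ m.
By Kepler's third law T = 2π√(a³/μ) = 2π × 3.222×10³ = 2.024×10⁴ s.
= 5.623 h.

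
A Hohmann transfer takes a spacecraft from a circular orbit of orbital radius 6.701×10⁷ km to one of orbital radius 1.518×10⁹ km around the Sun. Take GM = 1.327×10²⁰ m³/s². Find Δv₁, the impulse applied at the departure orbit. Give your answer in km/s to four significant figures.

r₁ = 6.701×10⁷ km = 6.701×10¹⁰ m.
r₂ = 1.518×10⁹ km = 1.518×10¹² m.
Transfer ellipse a_t = (r₁ + r₂)/2 = 7.925×10¹¹ m.
At r₁: circular v_c1 = √(μ/r₁) = 44500 m/s; transfer-perihelion v_p = √[μ(2/r₁ − 1/a_t)] = 61590 m/s.
Δv₁ = v_p − v_c1 = 17090 m/s.
= 17.09 km/s.

Δv ≈ 17.09 km/s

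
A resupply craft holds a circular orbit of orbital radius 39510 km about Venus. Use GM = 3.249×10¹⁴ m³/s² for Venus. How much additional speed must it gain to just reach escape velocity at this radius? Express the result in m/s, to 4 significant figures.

Δv ≈ 1188 m/s

r = 39510 km = 3.951×10⁷ m.
Circular speed v_c = √(μ/r) = 2868 m/s.
Escape speed v_esc = √(2μ/r) = √2 × v_c = 4055 m/s.
Δv = v_esc − v_c = 1188 m/s.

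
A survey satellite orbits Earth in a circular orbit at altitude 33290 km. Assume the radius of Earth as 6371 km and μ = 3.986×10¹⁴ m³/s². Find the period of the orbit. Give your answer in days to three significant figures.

T ≈ 0.91 days

r = 6371 + 33290 = 39661 km = 3.9661×10⁷ m.
Kepler's third law: T = 2π√(r³/μ) = 2π√((3.966×10⁷)³ / 3.986×10¹⁴).
r³/μ = 1.565×10⁸ s², so T = 2π × 1.251×10⁴ = 7.861×10⁴ s.
Converting: 7.861×10⁴ s ÷ 86400 = 0.9098 days.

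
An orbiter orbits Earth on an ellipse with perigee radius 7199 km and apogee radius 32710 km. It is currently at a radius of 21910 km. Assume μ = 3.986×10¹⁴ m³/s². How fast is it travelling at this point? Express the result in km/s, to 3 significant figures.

v ≈ 4.05 km/s

Semi-major axis a = (r_p + r_a)/2 = 19954 km = 1.995×10⁷ m.
Vis-viva: v² = μ(2/r − 1/a) = 3.986×10¹⁴ × (9.128×10⁻⁸ − 5.011×10⁻⁸) = 1.641×10⁷ m²/s².
v = 4051 m/s = 4.051 km/s.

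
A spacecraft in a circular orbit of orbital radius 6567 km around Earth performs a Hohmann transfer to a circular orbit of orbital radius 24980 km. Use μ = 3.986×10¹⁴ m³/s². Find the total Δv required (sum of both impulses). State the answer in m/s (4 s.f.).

r₁ = 6567 km = 6.567×10⁶ m.
r₂ = 24980 km = 2.498×10⁷ m.
Transfer ellipse a_t = (r₁ + r₂)/2 = 1.577×10⁷ m.
At r₁: circular v_c1 = √(μ/r₁) = 7791 m/s; transfer-perigee v_p = √[μ(2/r₁ − 1/a_t)] = 9804 m/s.
Δv₁ = v_p − v_c1 = 2013 m/s.
At r₂: circular v_c2 = √(μ/r₂) = 3995 m/s; transfer-apogee v_a = √[μ(2/r₂ − 1/a_t)] = 2577 m/s.
Δv₂ = v_c2 − v_a = 1417 m/s.
Total Δv = Δv₁ + Δv₂ = 3431 m/s.

Δv_total ≈ 3431 m/s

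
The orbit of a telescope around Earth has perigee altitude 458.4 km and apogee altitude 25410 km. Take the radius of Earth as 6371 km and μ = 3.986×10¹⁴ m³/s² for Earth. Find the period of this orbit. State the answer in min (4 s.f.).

r_p = 6371 + 458.4 = 6829.4 km = 6.8294×10⁶ m.
r_a = 6371 + 25410 = 31781 km = 3.1781×10⁷ m.
Semi-major axis a = (r_p + r_a)/2 = (6829.4 + 31781)/2 = 19305 km = 1.931×10⁷ m.
By Kepler's third law T = 2π√(a³/μ) = 2π × 4.249×10³ = 2.669×10⁴ s.
= 444.9 min.

T ≈ 444.9 min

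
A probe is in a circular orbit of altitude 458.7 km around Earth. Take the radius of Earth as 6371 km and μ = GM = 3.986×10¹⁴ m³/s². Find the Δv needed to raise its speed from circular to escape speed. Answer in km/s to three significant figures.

Δv ≈ 3.16 km/s

r = 6371 + 458.7 = 6829.7 km = 6.8297×10⁶ m.
Circular speed v_c = √(μ/r) = 7640 m/s.
Escape speed v_esc = √(2μ/r) = √2 × v_c = 10800 m/s.
Δv = v_esc − v_c = 3164 m/s = 3.164 km/s.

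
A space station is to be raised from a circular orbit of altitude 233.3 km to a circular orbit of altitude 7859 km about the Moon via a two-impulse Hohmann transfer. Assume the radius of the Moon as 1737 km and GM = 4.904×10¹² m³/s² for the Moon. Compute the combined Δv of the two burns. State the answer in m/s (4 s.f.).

Δv_total ≈ 752.2 m/s

r₁ = 1737 + 233.3 = 1970.3 km = 1.9703×10⁶ m.
r₂ = 1737 + 7859 = 9596.0 km = 9.5960×10⁶ m.
Transfer ellipse a_t = (r₁ + r₂)/2 = 5.783×10⁶ m.
At r₁: circular v_c1 = √(μ/r₁) = 1578 m/s; transfer-perilune v_p = √[μ(2/r₁ − 1/a_t)] = 2032 m/s.
Δv₁ = v_p − v_c1 = 454.6 m/s.
At r₂: circular v_c2 = √(μ/r₂) = 714.9 m/s; transfer-apolune v_a = √[μ(2/r₂ − 1/a_t)] = 417.3 m/s.
Δv₂ = v_c2 − v_a = 297.6 m/s.
Total Δv = Δv₁ + Δv₂ = 752.2 m/s.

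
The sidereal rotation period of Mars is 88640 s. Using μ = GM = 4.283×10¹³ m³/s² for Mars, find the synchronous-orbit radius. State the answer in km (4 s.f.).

r_sync ≈ 20430 km

A synchronous orbit has period T, so by Kepler's third law a = (μT²/4π²)^(1/3).
μT²/4π² = 4.283×10¹³ × (8.864×10⁴)² / 39.48 = 8.524×10²¹ m³.
a = 2.043×10⁷ m = 20428 km.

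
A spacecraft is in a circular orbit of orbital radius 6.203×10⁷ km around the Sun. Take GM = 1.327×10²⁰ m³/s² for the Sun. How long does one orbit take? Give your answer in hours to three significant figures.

r = 6.203×10⁷ km = 6.203×10¹⁰ m.
Kepler's third law: T = 2π√(r³/μ) = 2π√((6.203×10¹⁰)³ / 1.327×10²⁰).
r³/μ = 1.799×10¹² s², so T = 2π × 1.341×10⁶ = 8.426×10⁶ s.
Converting: 8.426×10⁶ s ÷ 3600 = 2341 hours.

T ≈ 2340 hours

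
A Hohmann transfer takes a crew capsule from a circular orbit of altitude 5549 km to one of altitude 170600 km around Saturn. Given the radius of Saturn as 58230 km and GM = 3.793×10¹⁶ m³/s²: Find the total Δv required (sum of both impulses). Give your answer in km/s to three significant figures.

r₁ = 58230 + 5549 = 63779 km = 6.3779×10⁷ m.
r₂ = 58230 + 170600 = 228830 km = 2.2883×10⁸ m.
Transfer ellipse a_t = (r₁ + r₂)/2 = 1.463×10⁸ m.
At r₁: circular v_c1 = √(μ/r₁) = 24390 m/s; transfer-perikrone v_p = √[μ(2/r₁ − 1/a_t)] = 30500 m/s.
Δv₁ = v_p − v_c1 = 6112 m/s.
At r₂: circular v_c2 = √(μ/r₂) = 12870 m/s; transfer-apokrone v_a = √[μ(2/r₂ − 1/a_t)] = 8501 m/s.
Δv₂ = v_c2 − v_a = 4374 m/s.
Total Δv = Δv₁ + Δv₂ = 10490 m/s = 10.49 km/s.

Δv_total ≈ 10.5 km/s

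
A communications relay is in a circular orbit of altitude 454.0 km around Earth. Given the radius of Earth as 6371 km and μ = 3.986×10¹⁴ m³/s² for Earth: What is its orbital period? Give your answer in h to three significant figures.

r = 6371 + 454.0 = 6825.0 km = 6.8250×10⁶ m.
Kepler's third law: T = 2π√(r³/μ) = 2π√((6.825×10⁶)³ / 3.986×10¹⁴).
r³/μ = 7.976×10⁵ s², so T = 2π × 8.931×10² = 5.611×10³ s.
Converting: 5.611×10³ s ÷ 3600 = 1.559 h.

T ≈ 1.56 h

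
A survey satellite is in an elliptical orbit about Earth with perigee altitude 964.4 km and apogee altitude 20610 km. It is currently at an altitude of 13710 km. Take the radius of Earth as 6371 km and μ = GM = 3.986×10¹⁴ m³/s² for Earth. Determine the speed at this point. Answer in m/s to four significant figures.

v ≈ 4058 m/s

r_p = 6371 + 964.4 = 7335.4 km = 7.3354×10⁶ m.
r_a = 6371 + 20610 = 26981 km = 2.6981×10⁷ m.
r = 6371 + 13710 = 20081 km = 2.008×10⁷ m.
Semi-major axis a = (r_p + r_a)/2 = 17158 km = 1.716×10⁷ m.
Vis-viva: v² = μ(2/r − 1/a) = 3.986×10¹⁴ × (9.960×10⁻⁸ − 5.828×10⁻⁸) = 1.647×10⁷ m²/s².
v = 4058 m/s.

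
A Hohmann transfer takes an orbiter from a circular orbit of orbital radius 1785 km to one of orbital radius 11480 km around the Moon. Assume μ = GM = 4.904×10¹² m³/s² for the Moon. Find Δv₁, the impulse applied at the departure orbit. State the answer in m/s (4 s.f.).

r₁ = 1785 km = 1.785×10⁶ m.
r₂ = 11480 km = 1.148×10⁷ m.
Transfer ellipse a_t = (r₁ + r₂)/2 = 6.632×10⁶ m.
At r₁: circular v_c1 = √(μ/r₁) = 1658 m/s; transfer-perilune v_p = √[μ(2/r₁ − 1/a_t)] = 2181 m/s.
Δv₁ = v_p − v_c1 = 523.2 m/s.

Δv ≈ 523.2 m/s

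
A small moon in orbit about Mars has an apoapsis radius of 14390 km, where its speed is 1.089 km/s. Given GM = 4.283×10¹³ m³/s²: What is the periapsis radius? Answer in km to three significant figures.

r_a = 1.439×10⁷ m.
Specific energy ε = v²/2 − μ/r = -2.383×10⁶ J/kg, so a = −μ/(2ε) = 8.985×10⁶ m.
The apsides satisfy r_p + r_a = 2a, so the periapsis radius is 2a − r_a = 3.580×10⁶ m = 3580.0 km.

periapsis radius ≈ 3580 km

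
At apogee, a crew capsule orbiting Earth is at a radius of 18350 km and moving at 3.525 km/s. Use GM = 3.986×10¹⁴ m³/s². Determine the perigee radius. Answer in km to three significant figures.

perigee radius ≈ 7350 km

r_a = 1.835×10⁷ m.
Specific energy ε = v²/2 − μ/r = -1.551×10⁷ J/kg, so a = −μ/(2ε) = 1.285×10⁷ m.
The apsides satisfy r_p + r_a = 2a, so the perigee radius is 2a − r_a = 7.351×10⁶ m = 7350.8 km.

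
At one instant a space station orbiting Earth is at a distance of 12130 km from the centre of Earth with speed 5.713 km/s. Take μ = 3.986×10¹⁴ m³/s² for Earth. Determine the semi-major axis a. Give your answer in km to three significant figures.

a ≈ 12000 km

r = 1.213×10⁷ m.
Vis-viva rearranged: 1/a = 2/r − v²/μ = 1.649×10⁻⁷ − 8.188×10⁻⁸ = 8.300×10⁻⁸ m⁻¹.
a = 1.205×10⁷ m = 12048 km.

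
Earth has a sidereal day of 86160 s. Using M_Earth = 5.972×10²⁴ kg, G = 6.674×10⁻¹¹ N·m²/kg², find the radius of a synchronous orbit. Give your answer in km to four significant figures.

r_sync ≈ 42160 km

μ = GM = 6.674×10⁻¹¹ × 5.972×10²⁴ = 3.986×10¹⁴ m³/s².
A synchronous orbit has period T, so by Kepler's third law a = (μT²/4π²)^(1/3).
μT²/4π² = 3.986×10¹⁴ × (8.616×10⁴)² / 39.48 = 7.495×10²² m³.
a = 4.216×10⁷ m = 42162 km.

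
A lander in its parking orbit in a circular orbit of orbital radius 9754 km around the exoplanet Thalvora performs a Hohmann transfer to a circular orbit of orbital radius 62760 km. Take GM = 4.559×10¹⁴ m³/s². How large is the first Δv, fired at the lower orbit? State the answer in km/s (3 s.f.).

r₁ = 9754 km = 9.754×10⁶ m.
r₂ = 62760 km = 6.276×10⁷ m.
Transfer ellipse a_t = (r₁ + r₂)/2 = 3.626×10⁷ m.
At r₁: circular v_c1 = √(μ/r₁) = 6837 m/s; transfer-periapsis v_p = √[μ(2/r₁ − 1/a_t)] = 8995 m/s.
Δv₁ = v_p − v_c1 = 2158 m/s.
= 2.158 km/s.

Δv ≈ 2.16 km/s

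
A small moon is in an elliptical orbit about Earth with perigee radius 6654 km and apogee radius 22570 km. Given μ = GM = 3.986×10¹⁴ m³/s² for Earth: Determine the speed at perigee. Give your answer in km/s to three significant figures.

Semi-major axis a = (r_p + r_a)/2 = 14612 km = 1.461×10⁷ m.
Vis-viva: v² = μ(2/r − 1/a) = 3.986×10¹⁴ × (3.006×10⁻⁷ − 6.844×10⁻⁸) = 9.253×10⁷ m²/s².
v = 9619 m/s = 9.619 km/s.

v ≈ 9.62 km/s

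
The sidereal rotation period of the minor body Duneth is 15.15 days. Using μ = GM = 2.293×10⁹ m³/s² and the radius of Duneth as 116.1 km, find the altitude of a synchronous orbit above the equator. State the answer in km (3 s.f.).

h_sync ≈ 4520 km

T = 15.15 days = 1.309×10⁶ s.
A synchronous orbit has period T, so by Kepler's third law a = (μT²/4π²)^(1/3).
μT²/4π² = 2.293×10⁹ × (1.309×10⁶)² / 39.48 = 9.952×10¹⁹ m³.
a = 4.634×10⁶ m = 4634.1 km.
Altitude h = a − R = 4634.1 − 116.1 = 4518.0 km.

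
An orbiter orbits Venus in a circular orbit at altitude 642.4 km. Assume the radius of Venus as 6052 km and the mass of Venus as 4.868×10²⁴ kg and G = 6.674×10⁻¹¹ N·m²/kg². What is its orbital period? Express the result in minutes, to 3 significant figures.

μ = GM = 6.674×10⁻¹¹ × 4.868×10²⁴ = 3.249×10¹⁴ m³/s².
r = 6052 + 642.4 = 6694.4 km = 6.6944×10⁶ m.
Kepler's third law: T = 2π√(r³/μ) = 2π√((6.694×10⁶)³ / 3.249×10¹⁴).
r³/μ = 9.234×10⁵ s², so T = 2π × 9.609×10² = 6.038×10³ s.
Converting: 6.038×10³ s ÷ 60.00 = 100.6 minutes.

T ≈ 101 minutes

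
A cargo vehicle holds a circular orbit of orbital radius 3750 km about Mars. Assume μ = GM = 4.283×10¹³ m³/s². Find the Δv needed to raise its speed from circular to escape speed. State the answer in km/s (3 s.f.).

r = 3750 km = 3.750×10⁶ m.
Circular speed v_c = √(μ/r) = 3380 m/s.
Escape speed v_esc = √(2μ/r) = √2 × v_c = 4779 m/s.
Δv = v_esc − v_c = 1400 m/s = 1.400 km/s.

Δv ≈ 1.40 km/s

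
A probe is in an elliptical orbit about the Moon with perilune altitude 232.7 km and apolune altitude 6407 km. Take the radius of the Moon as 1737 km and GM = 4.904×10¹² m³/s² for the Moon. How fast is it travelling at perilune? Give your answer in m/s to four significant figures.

v ≈ 2002 m/s

r_p = 1737 + 232.7 = 1969.7 km = 1.9697×10⁶ m.
r_a = 1737 + 6407 = 8144.0 km = 8.1440×10⁶ m.
Semi-major axis a = (r_p + r_a)/2 = 5056.9 km = 5.057×10⁶ m.
Vis-viva: v² = μ(2/r − 1/a) = 4.904×10¹² × (1.015×10⁻⁶ − 1.978×10⁻⁷) = 4.010×10⁶ m²/s².
v = 2002 m/s.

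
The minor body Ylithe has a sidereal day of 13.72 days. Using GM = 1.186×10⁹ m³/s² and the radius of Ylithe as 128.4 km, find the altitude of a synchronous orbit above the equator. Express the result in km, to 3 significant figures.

h_sync ≈ 3350 km

T = 13.72 days = 1.185×10⁶ s.
A synchronous orbit has period T, so by Kepler's third law a = (μT²/4π²)^(1/3).
μT²/4π² = 1.186×10⁹ × (1.185×10⁶)² / 39.48 = 4.221×10¹⁹ m³.
a = 3.482×10⁶ m = 3481.9 km.
Altitude h = a − R = 3481.9 − 128.4 = 3353.5 km.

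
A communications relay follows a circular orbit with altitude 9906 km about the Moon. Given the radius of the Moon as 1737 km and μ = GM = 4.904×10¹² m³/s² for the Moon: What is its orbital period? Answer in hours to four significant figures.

T ≈ 31.31 hours

r = 1737 + 9906 = 11643 km = 1.1643×10⁷ m.
Kepler's third law: T = 2π√(r³/μ) = 2π√((1.164×10⁷)³ / 4.904×10¹²).
r³/μ = 3.218×10⁸ s², so T = 2π × 1.794×10⁴ = 1.127×10⁵ s.
Converting: 1.127×10⁵ s ÷ 3600 = 31.31 hours.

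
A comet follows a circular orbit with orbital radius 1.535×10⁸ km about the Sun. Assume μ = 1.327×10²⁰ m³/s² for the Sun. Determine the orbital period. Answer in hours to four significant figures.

T ≈ 9112 hours

r = 1.535×10⁸ km = 1.535×10¹¹ m.
Kepler's third law: T = 2π√(r³/μ) = 2π√((1.535×10¹¹)³ / 1.327×10²⁰).
r³/μ = 2.726×10¹³ s², so T = 2π × 5.221×10⁶ = 3.280×10⁷ s.
Converting: 3.280×10⁷ s ÷ 3600 = 9112 hours.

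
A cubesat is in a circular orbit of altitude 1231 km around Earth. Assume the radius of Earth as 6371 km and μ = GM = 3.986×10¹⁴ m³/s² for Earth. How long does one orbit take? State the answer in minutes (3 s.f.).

T ≈ 110 minutes

r = 6371 + 1231 = 7602.0 km = 7.6020×10⁶ m.
Kepler's third law: T = 2π√(r³/μ) = 2π√((7.602×10⁶)³ / 3.986×10¹⁴).
r³/μ = 1.102×10⁶ s², so T = 2π × 1.050×10³ = 6.596×10³ s.
Converting: 6.596×10³ s ÷ 60.00 = 109.9 minutes.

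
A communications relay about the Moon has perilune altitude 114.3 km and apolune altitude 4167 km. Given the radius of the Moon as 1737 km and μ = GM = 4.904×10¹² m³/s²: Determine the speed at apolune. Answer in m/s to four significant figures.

r_p = 1737 + 114.3 = 1851.3 km = 1.8513×10⁶ m.
r_a = 1737 + 4167 = 5904.0 km = 5.9040×10⁶ m.
Semi-major axis a = (r_p + r_a)/2 = 3877.7 km = 3.878×10⁶ m.
Vis-viva: v² = μ(2/r − 1/a) = 4.904×10¹² × (3.388×10⁻⁷ − 2.579×10⁻⁷) = 3.966×10⁵ m²/s².
v = 629.7 m/s.

v ≈ 629.7 m/s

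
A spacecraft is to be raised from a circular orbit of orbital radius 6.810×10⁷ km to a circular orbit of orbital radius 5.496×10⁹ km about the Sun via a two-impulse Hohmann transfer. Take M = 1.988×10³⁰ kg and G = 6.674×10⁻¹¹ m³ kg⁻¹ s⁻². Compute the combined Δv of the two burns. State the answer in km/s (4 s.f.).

μ = GM = 6.674×10⁻¹¹ × 1.988×10³⁰ = 1.327×10²⁰ m³/s².
r₁ = 6.810×10⁷ km = 6.810×10¹⁰ m.
r₂ = 5.496×10⁹ km = 5.496×10¹² m.
Transfer ellipse a_t = (r₁ + r₂)/2 = 2.782×10¹² m.
At r₁: circular v_c1 = √(μ/r₁) = 44140 m/s; transfer-perihelion v_p = √[μ(2/r₁ − 1/a_t)] = 62040 m/s.
Δv₁ = v_p − v_c1 = 17900 m/s.
At r₂: circular v_c2 = √(μ/r₂) = 4913 m/s; transfer-aphelion v_a = √[μ(2/r₂ − 1/a_t)] = 768.7 m/s.
Δv₂ = v_c2 − v_a = 4145 m/s.
Total Δv = Δv₁ + Δv₂ = 22040 m/s = 22.04 km/s.

Δv_total ≈ 22.04 km/s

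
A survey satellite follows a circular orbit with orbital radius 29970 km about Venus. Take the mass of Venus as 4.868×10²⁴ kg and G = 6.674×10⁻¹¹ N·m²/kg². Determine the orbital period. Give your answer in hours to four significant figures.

μ = GM = 6.674×10⁻¹¹ × 4.868×10²⁴ = 3.249×10¹⁴ m³/s².
r = 29970 km = 2.997×10⁷ m.
Kepler's third law: T = 2π√(r³/μ) = 2π√((2.997×10⁷)³ / 3.249×10¹⁴).
r³/μ = 8.286×10⁷ s², so T = 2π × 9.103×10³ = 5.719×10⁴ s.
Converting: 5.719×10⁴ s ÷ 3600 = 15.89 hours.

T ≈ 15.89 hours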